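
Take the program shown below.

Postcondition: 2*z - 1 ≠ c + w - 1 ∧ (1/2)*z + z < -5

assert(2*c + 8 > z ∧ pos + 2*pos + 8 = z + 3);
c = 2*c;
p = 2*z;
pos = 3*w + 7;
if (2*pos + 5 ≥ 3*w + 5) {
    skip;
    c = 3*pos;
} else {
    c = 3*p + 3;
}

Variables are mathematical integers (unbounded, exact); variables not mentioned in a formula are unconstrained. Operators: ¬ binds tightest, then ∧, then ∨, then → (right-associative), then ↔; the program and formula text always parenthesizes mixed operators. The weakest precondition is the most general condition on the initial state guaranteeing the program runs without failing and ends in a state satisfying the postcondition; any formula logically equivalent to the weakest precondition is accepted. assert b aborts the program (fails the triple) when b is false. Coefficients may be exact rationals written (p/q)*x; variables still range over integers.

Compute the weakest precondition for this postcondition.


Working backward. After the program, the postcondition 2*z - 1 ≠ c + w - 1 ∧ (1/2)*z + z < -5 must hold; in canonical form it is 2*z ≠ c + w ∧ (3/2)*z < -5.
Then branch requires 2*z ≠ 3*pos + w ∧ (3/2)*z < -5; else branch requires 2*z ≠ 3*p + w + 3 ∧ (3/2)*z < -5.
Before the if: (2*pos ≥ 3*w → (2*z ≠ 3*pos + w ∧ (3/2)*z < -5)) ∧ ((¬(2*pos ≥ 3*w)) → (2*z ≠ 3*p + w + 3 ∧ (3/2)*z < -5))
Before pos := 3*w + 7: (3*w ≥ -14 → (2*z ≠ 10*w + 21 ∧ (3/2)*z < -5)) ∧ ((¬(3*w ≥ -14)) → (2*z ≠ 3*p + w + 3 ∧ (3/2)*z < -5))
Before p := 2*z: (3*w ≥ -14 → (2*z ≠ 10*w + 21 ∧ (3/2)*z < -5)) ∧ ((¬(3*w ≥ -14)) → (w + 4*z ≠ -3 ∧ (3/2)*z < -5))
Before c := 2*c: (3*w ≥ -14 → (2*z ≠ 10*w + 21 ∧ (3/2)*z < -5)) ∧ ((¬(3*w ≥ -14)) → (w + 4*z ≠ -3 ∧ (3/2)*z < -5))
Before assert 2*c + 8 > z ∧ pos + 2*pos + 8 = z + 3: 2*c > z - 8 ∧ 3*pos = z - 5 ∧ (3*w ≥ -14 → (2*z ≠ 10*w + 21 ∧ (3/2)*z < -5)) ∧ ((¬(3*w ≥ -14)) → (w + 4*z ≠ -3 ∧ (3/2)*z < -5))
Answer: WP = 2*c > z - 8 ∧ 3*pos = z - 5 ∧ (3*w ≥ -14 → (2*z ≠ 10*w + 21 ∧ (3/2)*z < -5)) ∧ ((¬(3*w ≥ -14)) → (w + 4*z ≠ -3 ∧ (3/2)*z < -5))


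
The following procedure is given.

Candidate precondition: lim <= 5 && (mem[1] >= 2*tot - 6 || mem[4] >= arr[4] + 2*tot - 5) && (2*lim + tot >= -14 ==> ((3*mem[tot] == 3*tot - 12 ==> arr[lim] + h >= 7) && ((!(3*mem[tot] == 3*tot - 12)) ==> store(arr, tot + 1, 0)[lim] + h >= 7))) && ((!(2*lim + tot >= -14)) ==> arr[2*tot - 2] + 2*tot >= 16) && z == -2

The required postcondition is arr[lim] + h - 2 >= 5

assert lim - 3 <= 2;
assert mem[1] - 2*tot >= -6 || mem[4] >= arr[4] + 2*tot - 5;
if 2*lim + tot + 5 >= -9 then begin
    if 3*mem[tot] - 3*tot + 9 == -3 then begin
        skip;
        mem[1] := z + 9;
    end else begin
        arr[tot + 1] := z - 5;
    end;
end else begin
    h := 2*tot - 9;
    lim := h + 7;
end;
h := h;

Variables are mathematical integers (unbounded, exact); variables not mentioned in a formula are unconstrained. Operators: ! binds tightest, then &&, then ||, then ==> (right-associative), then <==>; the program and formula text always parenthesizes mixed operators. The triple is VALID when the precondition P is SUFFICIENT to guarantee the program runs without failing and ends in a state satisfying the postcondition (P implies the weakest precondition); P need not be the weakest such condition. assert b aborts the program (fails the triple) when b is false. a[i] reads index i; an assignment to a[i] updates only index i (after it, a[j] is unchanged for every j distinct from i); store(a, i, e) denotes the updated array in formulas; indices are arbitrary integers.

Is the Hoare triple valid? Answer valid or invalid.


Working backward. After the program, the postcondition arr[lim] + h - 2 >= 5 must hold; in canonical form it is arr[lim] + h >= 7.
Before h := h: arr[lim] + h >= 7
Then branch requires (3*mem[tot] == 3*tot - 12 ==> arr[lim] + h >= 7) && ((!(3*mem[tot] == 3*tot - 12)) ==> store(arr, tot + 1, z - 5)[lim] + h >= 7); else branch requires arr[2*tot - 2] + 2*tot >= 16.
Before the if: (2*lim + tot >= -14 ==> ((3*mem[tot] == 3*tot - 12 ==> arr[lim] + h >= 7) && ((!(3*mem[tot] == 3*tot - 12)) ==> store(arr, tot + 1, z - 5)[lim] + h >= 7))) && ((!(2*lim + tot >= -14)) ==> arr[2*tot - 2] + 2*tot >= 16)
Before assert mem[1] - 2*tot >= -6 || mem[4] >= arr[4] + 2*tot - 5: (mem[1] >= 2*tot - 6 || mem[4] >= arr[4] + 2*tot - 5) && (2*lim + tot >= -14 ==> ((3*mem[tot] == 3*tot - 12 ==> arr[lim] + h >= 7) && ((!(3*mem[tot] == 3*tot - 12)) ==> store(arr, tot + 1, z - 5)[lim] + h >= 7))) && ((!(2*lim + tot >= -14)) ==> arr[2*tot - 2] + 2*tot >= 16)
Before assert lim - 3 <= 2: lim <= 5 && (mem[1] >= 2*tot - 6 || mem[4] >= arr[4] + 2*tot - 5) && (2*lim + tot >= -14 ==> ((3*mem[tot] == 3*tot - 12 ==> arr[lim] + h >= 7) && ((!(3*mem[tot] == 3*tot - 12)) ==> store(arr, tot + 1, z - 5)[lim] + h >= 7))) && ((!(2*lim + tot >= -14)) ==> arr[2*tot - 2] + 2*tot >= 16)
The weakest precondition is lim <= 5 && (mem[1] >= 2*tot - 6 || mem[4] >= arr[4] + 2*tot - 5) && (2*lim + tot >= -14 ==> ((3*mem[tot] == 3*tot - 12 ==> arr[lim] + h >= 7) && ((!(3*mem[tot] == 3*tot - 12)) ==> store(arr, tot + 1, z - 5)[lim] + h >= 7))) && ((!(2*lim + tot >= -14)) ==> arr[2*tot - 2] + 2*tot >= 16).
Check whether lim <= 5 && (mem[1] >= 2*tot - 6 || mem[4] >= arr[4] + 2*tot - 5) && (2*lim + tot >= -14 ==> ((3*mem[tot] == 3*tot - 12 ==> arr[lim] + h >= 7) && ((!(3*mem[tot] == 3*tot - 12)) ==> store(arr, tot + 1, 0)[lim] + h >= 7))) && ((!(2*lim + tot >= -14)) ==> arr[2*tot - 2] + 2*tot >= 16) && z == -2 implies it.
Countermodel: at the initial state arr = {[-12] = 9, [-5] = 9, [-4] = 9, [1] = 9, [4] = 9, elsewhere 9}, h = 7, lim = -4, mem = {[-12] = 2, [-5] = 24189, [-4] = 2, [1] = 6215, [4] = 2, elsewhere 2}, tot = -5, z = -2, the precondition holds but the weakest precondition fails.
Answer: invalid


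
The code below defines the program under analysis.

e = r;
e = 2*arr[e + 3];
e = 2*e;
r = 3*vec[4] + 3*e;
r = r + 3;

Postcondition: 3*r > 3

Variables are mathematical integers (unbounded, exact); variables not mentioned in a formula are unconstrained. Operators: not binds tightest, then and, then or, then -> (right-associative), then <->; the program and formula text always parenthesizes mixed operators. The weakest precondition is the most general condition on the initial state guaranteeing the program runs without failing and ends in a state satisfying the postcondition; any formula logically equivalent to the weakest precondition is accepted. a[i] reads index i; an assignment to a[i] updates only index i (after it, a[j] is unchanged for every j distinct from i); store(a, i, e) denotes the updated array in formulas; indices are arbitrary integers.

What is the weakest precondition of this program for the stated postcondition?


Working backward. After the program, 3*r > 3 must hold.
Before r := r + 3: 3*r > -6
Before r := 3*vec[4] + 3*e: 9*vec[4] + 9*e > -6
Before e := 2*e: 9*vec[4] + 18*e > -6
Before e := 2*arr[e + 3]: 36*arr[e + 3] + 9*vec[4] > -6
Before e := r: 36*arr[r + 3] + 9*vec[4] > -6
Answer: WP = 36*arr[r + 3] + 9*vec[4] > -6


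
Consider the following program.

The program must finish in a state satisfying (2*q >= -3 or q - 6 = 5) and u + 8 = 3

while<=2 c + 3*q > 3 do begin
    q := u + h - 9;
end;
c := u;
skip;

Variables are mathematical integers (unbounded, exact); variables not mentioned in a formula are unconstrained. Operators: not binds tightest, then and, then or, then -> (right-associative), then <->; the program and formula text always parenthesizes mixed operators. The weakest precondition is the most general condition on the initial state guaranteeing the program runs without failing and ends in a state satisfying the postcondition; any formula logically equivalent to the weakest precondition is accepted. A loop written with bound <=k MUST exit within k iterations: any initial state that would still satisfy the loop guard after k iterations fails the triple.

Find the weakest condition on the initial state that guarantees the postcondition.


Working backward. After the program, the postcondition (2*q >= -3 or q - 6 = 5) and u + 8 = 3 must hold; in canonical form it is (2*q >= -3 or q = 11) and u = -5.
Before skip: (2*q >= -3 or q = 11) and u = -5
Before c := u: (2*q >= -3 or q = 11) and u = -5
Before the loop (bound <=2), unroll the exhaustion recursion (WP_0 = exit-now case; WP_j = one more guarded iteration, up to j = 2):
  WP_0: (not (c + 3*q > 3)) and (2*q >= -3 or q = 11) and u = -5
  WP_1: (c + 3*q > 3 -> ((not (c + 3*h + 3*u > 30)) and (2*h + 2*u >= 15 or h + u = 20) and u = -5)) and ((not (c + 3*q > 3)) -> ((2*q >= -3 or q = 11) and u = -5))
  WP_2: (c + 3*q > 3 -> ((c + 3*h + 3*u > 30 -> ((not (c + 3*h + 3*u > 30)) and (2*h + 2*u >= 15 or h + u = 20) and u = -5)) and ((not (c + 3*h + 3*u > 30)) -> ((2*h + 2*u >= 15 or h + u = 20) and u = -5)))) and ((not (c + 3*q > 3)) -> ((2*q >= -3 or q = 11) and u = -5))
So before the loop: (c + 3*q > 3 -> ((c + 3*h + 3*u > 30 -> ((not (c + 3*h + 3*u > 30)) and (2*h + 2*u >= 15 or h + u = 20) and u = -5)) and ((not (c + 3*h + 3*u > 30)) -> ((2*h + 2*u >= 15 or h + u = 20) and u = -5)))) and ((not (c + 3*q > 3)) -> ((2*q >= -3 or q = 11) and u = -5))
Answer: WP = (c + 3*q > 3 -> ((c + 3*h + 3*u > 30 -> ((not (c + 3*h + 3*u > 30)) and (2*h + 2*u >= 15 or h + u = 20) and u = -5)) and ((not (c + 3*h + 3*u > 30)) -> ((2*h + 2*u >= 15 or h + u = 20) and u = -5)))) and ((not (c + 3*q > 3)) -> ((2*q >= -3 or q = 11) and u = -5))


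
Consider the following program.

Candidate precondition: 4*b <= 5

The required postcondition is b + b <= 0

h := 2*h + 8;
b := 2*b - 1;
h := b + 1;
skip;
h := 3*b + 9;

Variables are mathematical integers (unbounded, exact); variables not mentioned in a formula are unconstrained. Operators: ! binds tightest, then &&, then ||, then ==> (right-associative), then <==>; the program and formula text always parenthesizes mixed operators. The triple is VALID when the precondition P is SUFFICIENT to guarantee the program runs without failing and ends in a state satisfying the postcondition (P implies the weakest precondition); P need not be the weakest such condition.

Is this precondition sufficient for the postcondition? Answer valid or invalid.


Working backward. After the program, the postcondition b + b <= 0 must hold; in canonical form it is 2*b <= 0.
Before h := 3*b + 9: 2*b <= 0
Before skip: 2*b <= 0
Before h := b + 1: 2*b <= 0
Before b := 2*b - 1: 4*b <= 2
Before h := 2*h + 8: 4*b <= 2
The weakest precondition is 4*b <= 2.
Check whether 4*b <= 5 implies it.
Countermodel: at the initial state b = 1, the precondition holds but the weakest precondition fails.
Answer: invalid


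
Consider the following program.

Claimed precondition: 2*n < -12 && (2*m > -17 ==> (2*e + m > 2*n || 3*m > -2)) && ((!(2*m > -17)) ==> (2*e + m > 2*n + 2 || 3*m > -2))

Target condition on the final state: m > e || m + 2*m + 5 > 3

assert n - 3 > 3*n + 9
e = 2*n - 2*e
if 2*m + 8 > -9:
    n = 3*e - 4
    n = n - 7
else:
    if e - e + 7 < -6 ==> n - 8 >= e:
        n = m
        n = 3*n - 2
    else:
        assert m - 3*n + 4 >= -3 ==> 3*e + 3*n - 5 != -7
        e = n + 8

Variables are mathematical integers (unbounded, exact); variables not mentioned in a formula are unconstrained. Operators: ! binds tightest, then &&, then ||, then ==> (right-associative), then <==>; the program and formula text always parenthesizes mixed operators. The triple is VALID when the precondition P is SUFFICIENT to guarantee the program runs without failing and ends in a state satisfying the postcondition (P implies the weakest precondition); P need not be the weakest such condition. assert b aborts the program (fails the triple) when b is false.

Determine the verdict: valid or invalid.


Working backward. After the program, the postcondition m > e || m + 2*m + 5 > 3 must hold; in canonical form it is m > e || 3*m > -2.
Then branch requires m > e || 3*m > -2; else branch requires m > e || 3*m > -2.
Before the if: (2*m > -17 ==> (m > e || 3*m > -2)) && ((!(2*m > -17)) ==> (m > e || 3*m > -2))
Before e := 2*n - 2*e: (2*m > -17 ==> (2*e + m > 2*n || 3*m > -2)) && ((!(2*m > -17)) ==> (2*e + m > 2*n || 3*m > -2))
Before assert n - 3 > 3*n + 9: 2*n < -12 && (2*m > -17 ==> (2*e + m > 2*n || 3*m > -2)) && ((!(2*m > -17)) ==> (2*e + m > 2*n || 3*m > -2))
The weakest precondition is 2*n < -12 && (2*m > -17 ==> (2*e + m > 2*n || 3*m > -2)) && ((!(2*m > -17)) ==> (2*e + m > 2*n || 3*m > -2)).
Check whether 2*n < -12 && (2*m > -17 ==> (2*e + m > 2*n || 3*m > -2)) && ((!(2*m > -17)) ==> (2*e + m > 2*n + 2 || 3*m > -2)) implies it.
Every state satisfying the precondition satisfies the weakest precondition: the implication holds.
Answer: valid


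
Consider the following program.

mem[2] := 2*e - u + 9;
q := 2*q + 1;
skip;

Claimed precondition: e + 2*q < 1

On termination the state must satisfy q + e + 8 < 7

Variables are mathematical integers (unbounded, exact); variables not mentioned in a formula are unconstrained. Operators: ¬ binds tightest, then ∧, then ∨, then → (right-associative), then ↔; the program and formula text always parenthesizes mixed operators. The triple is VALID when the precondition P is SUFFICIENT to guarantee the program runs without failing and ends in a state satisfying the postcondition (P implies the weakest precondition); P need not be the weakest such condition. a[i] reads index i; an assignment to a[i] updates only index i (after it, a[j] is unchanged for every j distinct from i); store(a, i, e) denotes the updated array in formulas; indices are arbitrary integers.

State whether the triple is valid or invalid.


Working backward. After the program, the postcondition q + e + 8 < 7 must hold; in canonical form it is e + q < -1.
Before skip: e + q < -1
Before q := 2*q + 1: e + 2*q < -2
Before mem[2] := 2*e - u + 9: e + 2*q < -2
The weakest precondition is e + 2*q < -2.
Check whether e + 2*q < 1 implies it.
Countermodel: at the initial state e = -2, q = 0, the precondition holds but the weakest precondition fails.
Answer: invalid


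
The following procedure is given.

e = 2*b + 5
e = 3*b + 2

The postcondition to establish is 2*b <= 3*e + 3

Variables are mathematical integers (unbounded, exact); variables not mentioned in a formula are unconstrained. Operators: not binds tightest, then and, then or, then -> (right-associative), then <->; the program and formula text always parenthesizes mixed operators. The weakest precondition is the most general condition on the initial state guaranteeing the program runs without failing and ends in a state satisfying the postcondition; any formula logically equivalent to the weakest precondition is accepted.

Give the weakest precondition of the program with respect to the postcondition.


Working backward. After the program, 2*b <= 3*e + 3 must hold.
Before e := 3*b + 2: 7*b >= -9
Before e := 2*b + 5: 7*b >= -9
Answer: WP = 7*b >= -9


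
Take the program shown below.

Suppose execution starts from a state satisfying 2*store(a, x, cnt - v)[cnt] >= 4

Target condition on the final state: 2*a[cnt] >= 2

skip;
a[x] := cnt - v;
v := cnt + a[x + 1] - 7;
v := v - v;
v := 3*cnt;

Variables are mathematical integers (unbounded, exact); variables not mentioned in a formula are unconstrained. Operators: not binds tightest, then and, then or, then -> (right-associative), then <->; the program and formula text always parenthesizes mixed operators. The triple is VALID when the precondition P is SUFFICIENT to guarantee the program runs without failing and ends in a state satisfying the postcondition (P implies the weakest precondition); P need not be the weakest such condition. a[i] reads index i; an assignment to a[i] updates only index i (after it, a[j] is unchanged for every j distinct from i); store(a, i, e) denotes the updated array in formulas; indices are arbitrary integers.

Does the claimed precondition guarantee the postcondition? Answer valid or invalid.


Working backward. After the program, 2*a[cnt] >= 2 must hold.
Before v := 3*cnt: 2*a[cnt] >= 2
Before v := v - v: 2*a[cnt] >= 2
Before v := cnt + a[x + 1] - 7: 2*a[cnt] >= 2
Before a[x] := cnt - v: 2*store(a, x, cnt - v)[cnt] >= 2
Before skip: 2*store(a, x, cnt - v)[cnt] >= 2
The weakest precondition is 2*store(a, x, cnt - v)[cnt] >= 2.
Check whether 2*store(a, x, cnt - v)[cnt] >= 4 implies it.
Every state satisfying the precondition satisfies the weakest precondition: the implication holds.
Answer: valid


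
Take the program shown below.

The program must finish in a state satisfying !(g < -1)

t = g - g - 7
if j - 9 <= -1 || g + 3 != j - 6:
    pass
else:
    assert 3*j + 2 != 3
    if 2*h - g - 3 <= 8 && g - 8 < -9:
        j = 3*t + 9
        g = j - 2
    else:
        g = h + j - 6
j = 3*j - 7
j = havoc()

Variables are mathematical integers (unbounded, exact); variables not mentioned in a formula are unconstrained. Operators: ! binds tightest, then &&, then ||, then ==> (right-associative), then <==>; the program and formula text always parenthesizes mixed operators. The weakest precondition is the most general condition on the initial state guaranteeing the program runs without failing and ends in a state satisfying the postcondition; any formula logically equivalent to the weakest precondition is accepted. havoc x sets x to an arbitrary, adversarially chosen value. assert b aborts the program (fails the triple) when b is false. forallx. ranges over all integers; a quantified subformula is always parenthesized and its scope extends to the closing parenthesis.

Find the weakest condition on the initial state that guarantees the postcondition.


Working backward. After the program, !(g < -1) must hold.
Before havoc j: !(g < -1)
Before j := 3*j - 7: !(g < -1)
Then branch requires !(g < -1); else branch requires 3*j != 1 && ((2*h <= g + 11 && g < -1) ==> (!(3*t < -8))) && ((!(2*h <= g + 11 && g < -1)) ==> (!(h + j < 5))).
Before the if: ((j <= 8 || g != j - 9) ==> (!(g < -1))) && ((!(j <= 8 || g != j - 9)) ==> (3*j != 1 && ((2*h <= g + 11 && g < -1) ==> (!(3*t < -8))) && ((!(2*h <= g + 11 && g < -1)) ==> (!(h + j < 5)))))
Before t := g - g - 7: ((j <= 8 || g != j - 9) ==> (!(g < -1))) && ((!(j <= 8 || g != j - 9)) ==> (3*j != 1 && (!(2*h <= g + 11 && g < -1)) && ((!(2*h <= g + 11 && g < -1)) ==> (!(h + j < 5)))))
Answer: WP = ((j <= 8 || g != j - 9) ==> (!(g < -1))) && ((!(j <= 8 || g != j - 9)) ==> (3*j != 1 && (!(2*h <= g + 11 && g < -1)) && ((!(2*h <= g + 11 && g < -1)) ==> (!(h + j < 5)))))


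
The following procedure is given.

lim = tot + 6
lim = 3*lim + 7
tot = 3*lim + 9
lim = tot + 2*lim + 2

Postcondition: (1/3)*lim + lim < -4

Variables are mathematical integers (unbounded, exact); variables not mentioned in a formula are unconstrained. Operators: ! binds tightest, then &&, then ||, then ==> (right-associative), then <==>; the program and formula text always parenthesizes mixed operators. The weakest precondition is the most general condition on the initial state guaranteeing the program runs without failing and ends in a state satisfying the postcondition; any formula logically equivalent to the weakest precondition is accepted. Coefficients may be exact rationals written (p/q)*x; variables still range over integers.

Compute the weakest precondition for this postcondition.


Working backward. After the program, the postcondition (1/3)*lim + lim < -4 must hold; in canonical form it is (4/3)*lim < -4.
Before lim := tot + 2*lim + 2: (8/3)*lim + (4/3)*tot < -20/3
Before tot := 3*lim + 9: (20/3)*lim < -56/3
Before lim := 3*lim + 7: 20*lim < -196/3
Before lim := tot + 6: 20*tot < -556/3
Answer: WP = 20*tot < -556/3


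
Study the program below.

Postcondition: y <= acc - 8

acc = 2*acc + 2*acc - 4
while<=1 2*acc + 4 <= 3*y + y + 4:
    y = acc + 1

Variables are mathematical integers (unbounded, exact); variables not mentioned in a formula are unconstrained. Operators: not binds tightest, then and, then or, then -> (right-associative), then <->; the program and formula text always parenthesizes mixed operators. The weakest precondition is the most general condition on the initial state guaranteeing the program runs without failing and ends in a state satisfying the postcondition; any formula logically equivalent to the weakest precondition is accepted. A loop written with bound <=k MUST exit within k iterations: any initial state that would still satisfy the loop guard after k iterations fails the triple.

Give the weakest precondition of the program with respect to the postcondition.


Working backward. After the program, y <= acc - 8 must hold.
Before the loop (bound <=1), unroll the exhaustion recursion (WP_0 = exit-now case; WP_j = one more guarded iteration, up to j = 1):
  WP_0: (not (2*acc <= 4*y)) and y <= acc - 8
  WP_1: (not (2*acc <= 4*y)) and ((not (2*acc <= 4*y)) -> y <= acc - 8)
So before the loop: (not (2*acc <= 4*y)) and ((not (2*acc <= 4*y)) -> y <= acc - 8)
Before acc := 2*acc + 2*acc - 4: (not (8*acc <= 4*y + 8)) and ((not (8*acc <= 4*y + 8)) -> y <= 4*acc - 12)
Answer: WP = (not (8*acc <= 4*y + 8)) and ((not (8*acc <= 4*y + 8)) -> y <= 4*acc - 12)


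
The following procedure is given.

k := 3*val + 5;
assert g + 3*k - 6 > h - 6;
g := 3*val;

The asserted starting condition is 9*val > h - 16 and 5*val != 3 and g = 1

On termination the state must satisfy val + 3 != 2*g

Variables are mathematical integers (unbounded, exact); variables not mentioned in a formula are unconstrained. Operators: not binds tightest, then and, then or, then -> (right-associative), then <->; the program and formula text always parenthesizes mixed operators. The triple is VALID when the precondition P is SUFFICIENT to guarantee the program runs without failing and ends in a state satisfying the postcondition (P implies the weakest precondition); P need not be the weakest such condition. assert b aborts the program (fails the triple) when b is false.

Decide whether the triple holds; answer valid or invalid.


Working backward. After the program, the postcondition val + 3 != 2*g must hold; in canonical form it is val != 2*g - 3.
Before g := 3*val: 5*val != 3
Before assert g + 3*k - 6 > h - 6: g + 3*k > h and 5*val != 3
Before k := 3*val + 5: g + 9*val > h - 15 and 5*val != 3
The weakest precondition is g + 9*val > h - 15 and 5*val != 3.
Check whether 9*val > h - 16 and 5*val != 3 and g = 1 implies it.
Every state satisfying the precondition satisfies the weakest precondition: the implication holds.
Answer: valid


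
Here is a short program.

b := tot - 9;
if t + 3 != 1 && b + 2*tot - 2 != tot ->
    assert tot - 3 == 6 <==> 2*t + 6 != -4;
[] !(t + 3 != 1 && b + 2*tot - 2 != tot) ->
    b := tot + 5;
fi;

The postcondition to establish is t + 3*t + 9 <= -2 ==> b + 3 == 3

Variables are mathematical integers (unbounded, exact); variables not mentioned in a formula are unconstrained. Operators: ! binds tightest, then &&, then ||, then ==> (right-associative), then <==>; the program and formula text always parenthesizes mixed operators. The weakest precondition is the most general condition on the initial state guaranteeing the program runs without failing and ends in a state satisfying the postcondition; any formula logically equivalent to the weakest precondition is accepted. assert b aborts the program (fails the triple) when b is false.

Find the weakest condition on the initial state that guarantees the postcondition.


Working backward. After the program, the postcondition t + 3*t + 9 <= -2 ==> b + 3 == 3 must hold; in canonical form it is 4*t <= -11 ==> b == 0.
Then branch requires (tot == 9 <==> 2*t != -10) && (4*t <= -11 ==> b == 0); else branch requires 4*t <= -11 ==> tot == -5.
Before the if: ((t != -2 && b + tot != 2) ==> ((tot == 9 <==> 2*t != -10) && (4*t <= -11 ==> b == 0))) && ((!(t != -2 && b + tot != 2)) ==> (4*t <= -11 ==> tot == -5))
Before b := tot - 9: ((t != -2 && 2*tot != 11) ==> ((tot == 9 <==> 2*t != -10) && (4*t <= -11 ==> tot == 9))) && ((!(t != -2 && 2*tot != 11)) ==> (4*t <= -11 ==> tot == -5))
Answer: WP = ((t != -2 && 2*tot != 11) ==> ((tot == 9 <==> 2*t != -10) && (4*t <= -11 ==> tot == 9))) && ((!(t != -2 && 2*tot != 11)) ==> (4*t <= -11 ==> tot == -5))


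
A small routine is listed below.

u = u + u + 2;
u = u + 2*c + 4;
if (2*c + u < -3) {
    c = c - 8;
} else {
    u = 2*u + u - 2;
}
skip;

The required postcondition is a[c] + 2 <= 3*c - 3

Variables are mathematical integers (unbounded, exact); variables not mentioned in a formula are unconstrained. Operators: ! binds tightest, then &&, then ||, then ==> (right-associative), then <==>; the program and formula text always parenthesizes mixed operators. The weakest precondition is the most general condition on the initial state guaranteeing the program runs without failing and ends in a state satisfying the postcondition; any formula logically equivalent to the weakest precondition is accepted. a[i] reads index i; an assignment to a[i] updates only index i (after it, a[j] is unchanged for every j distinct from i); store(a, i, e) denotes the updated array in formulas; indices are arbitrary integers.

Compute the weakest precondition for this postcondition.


Working backward. After the program, the postcondition a[c] + 2 <= 3*c - 3 must hold; in canonical form it is a[c] <= 3*c - 5.
Before skip: a[c] <= 3*c - 5
Then branch requires a[c - 8] <= 3*c - 29; else branch requires a[c] <= 3*c - 5.
Before the if: (2*c + u < -3 ==> a[c - 8] <= 3*c - 29) && ((!(2*c + u < -3)) ==> a[c] <= 3*c - 5)
Before u := u + 2*c + 4: (4*c + u < -7 ==> a[c - 8] <= 3*c - 29) && ((!(4*c + u < -7)) ==> a[c] <= 3*c - 5)
Before u := u + u + 2: (4*c + 2*u < -9 ==> a[c - 8] <= 3*c - 29) && ((!(4*c + 2*u < -9)) ==> a[c] <= 3*c - 5)
Answer: WP = (4*c + 2*u < -9 ==> a[c - 8] <= 3*c - 29) && ((!(4*c + 2*u < -9)) ==> a[c] <= 3*c - 5)


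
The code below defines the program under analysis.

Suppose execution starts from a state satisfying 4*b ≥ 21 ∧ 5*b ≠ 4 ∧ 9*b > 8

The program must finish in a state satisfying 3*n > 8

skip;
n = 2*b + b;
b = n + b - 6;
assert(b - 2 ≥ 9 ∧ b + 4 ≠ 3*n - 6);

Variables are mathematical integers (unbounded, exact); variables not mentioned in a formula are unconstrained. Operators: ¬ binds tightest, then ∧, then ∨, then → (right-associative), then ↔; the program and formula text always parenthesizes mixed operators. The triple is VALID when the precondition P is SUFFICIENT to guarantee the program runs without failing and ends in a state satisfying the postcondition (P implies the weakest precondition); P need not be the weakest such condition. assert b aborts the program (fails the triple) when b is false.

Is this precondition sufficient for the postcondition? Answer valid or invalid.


Working backward. After the program, 3*n > 8 must hold.
Before assert b - 2 ≥ 9 ∧ b + 4 ≠ 3*n - 6: b ≥ 11 ∧ b ≠ 3*n - 10 ∧ 3*n > 8
Before b := n + b - 6: b + n ≥ 17 ∧ b ≠ 2*n - 4 ∧ 3*n > 8
Before n := 2*b + b: 4*b ≥ 17 ∧ 5*b ≠ 4 ∧ 9*b > 8
Before skip: 4*b ≥ 17 ∧ 5*b ≠ 4 ∧ 9*b > 8
The weakest precondition is 4*b ≥ 17 ∧ 5*b ≠ 4 ∧ 9*b > 8.
Check whether 4*b ≥ 21 ∧ 5*b ≠ 4 ∧ 9*b > 8 implies it.
Every state satisfying the precondition satisfies the weakest precondition: the implication holds.
Answer: valid


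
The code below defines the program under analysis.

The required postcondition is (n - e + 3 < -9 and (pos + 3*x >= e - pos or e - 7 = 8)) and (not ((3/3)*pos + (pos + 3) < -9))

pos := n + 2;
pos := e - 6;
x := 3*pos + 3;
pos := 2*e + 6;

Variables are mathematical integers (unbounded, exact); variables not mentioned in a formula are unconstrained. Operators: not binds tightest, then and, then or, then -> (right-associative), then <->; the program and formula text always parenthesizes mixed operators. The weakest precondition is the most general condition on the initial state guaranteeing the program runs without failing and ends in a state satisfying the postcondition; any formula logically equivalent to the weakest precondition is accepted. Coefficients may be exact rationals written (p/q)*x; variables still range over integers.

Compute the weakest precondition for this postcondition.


Working backward. After the program, the postcondition (n - e + 3 < -9 and (pos + 3*x >= e - pos or e - 7 = 8)) and (not ((3/3)*pos + (pos + 3) < -9)) must hold; in canonical form it is n < e - 12 and (2*pos + 3*x >= e or e = 15) and (not (2*pos < -12)).
Before pos := 2*e + 6: n < e - 12 and (3*e + 3*x >= -12 or e = 15) and (not (4*e < -24))
Before x := 3*pos + 3: n < e - 12 and (3*e + 9*pos >= -21 or e = 15) and (not (4*e < -24))
Before pos := e - 6: n < e - 12 and (12*e >= 33 or e = 15) and (not (4*e < -24))
Before pos := n + 2: n < e - 12 and (12*e >= 33 or e = 15) and (not (4*e < -24))
Answer: WP = n < e - 12 and (12*e >= 33 or e = 15) and (not (4*e < -24))


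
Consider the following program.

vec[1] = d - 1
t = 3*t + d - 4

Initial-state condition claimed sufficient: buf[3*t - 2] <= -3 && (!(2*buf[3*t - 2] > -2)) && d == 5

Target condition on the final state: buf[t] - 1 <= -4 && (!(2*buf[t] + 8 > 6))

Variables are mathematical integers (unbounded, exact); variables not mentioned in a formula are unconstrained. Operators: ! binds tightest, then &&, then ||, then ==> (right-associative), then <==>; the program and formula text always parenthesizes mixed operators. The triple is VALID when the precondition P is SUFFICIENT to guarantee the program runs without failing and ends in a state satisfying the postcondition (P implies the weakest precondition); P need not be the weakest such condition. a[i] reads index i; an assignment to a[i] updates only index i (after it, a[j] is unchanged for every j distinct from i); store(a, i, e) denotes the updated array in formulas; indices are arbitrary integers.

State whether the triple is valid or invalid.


Working backward. After the program, the postcondition buf[t] - 1 <= -4 && (!(2*buf[t] + 8 > 6)) must hold; in canonical form it is buf[t] <= -3 && (!(2*buf[t] > -2)).
Before t := 3*t + d - 4: buf[d + 3*t - 4] <= -3 && (!(2*buf[d + 3*t - 4] > -2))
Before vec[1] := d - 1: buf[d + 3*t - 4] <= -3 && (!(2*buf[d + 3*t - 4] > -2))
The weakest precondition is buf[d + 3*t - 4] <= -3 && (!(2*buf[d + 3*t - 4] > -2)).
Check whether buf[3*t - 2] <= -3 && (!(2*buf[3*t - 2] > -2)) && d == 5 implies it.
Countermodel: at the initial state buf = {[-2] = -3, [1] = 0, elsewhere 0}, d = 5, t = 0, the precondition holds but the weakest precondition fails.
Answer: invalid


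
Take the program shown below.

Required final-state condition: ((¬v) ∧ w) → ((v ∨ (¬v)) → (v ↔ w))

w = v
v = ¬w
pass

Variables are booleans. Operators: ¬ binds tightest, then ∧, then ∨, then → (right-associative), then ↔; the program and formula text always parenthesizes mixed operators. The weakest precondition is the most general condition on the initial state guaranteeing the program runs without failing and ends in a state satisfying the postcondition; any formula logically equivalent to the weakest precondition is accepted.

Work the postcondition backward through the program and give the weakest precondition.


Working backward. After the program, the postcondition ((¬v) ∧ w) → ((v ∨ (¬v)) → (v ↔ w)) must hold; in canonical form it is ((¬v) ∧ w) → (v ↔ w).
Before skip: ((¬v) ∧ w) → (v ↔ w)
Before v := ¬w: w → ((¬w) ↔ w)
Before w := v: v → ((¬v) ↔ v)
Answer: WP = v → ((¬v) ↔ v)


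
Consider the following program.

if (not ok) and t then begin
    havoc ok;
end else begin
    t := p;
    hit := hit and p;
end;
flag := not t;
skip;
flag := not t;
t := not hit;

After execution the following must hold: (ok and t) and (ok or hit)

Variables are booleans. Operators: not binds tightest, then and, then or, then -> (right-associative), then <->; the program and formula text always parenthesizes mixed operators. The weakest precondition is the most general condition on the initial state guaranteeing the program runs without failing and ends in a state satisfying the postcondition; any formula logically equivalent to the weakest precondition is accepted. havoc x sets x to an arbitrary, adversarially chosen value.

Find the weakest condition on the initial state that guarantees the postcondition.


Working backward. After the program, the postcondition (ok and t) and (ok or hit) must hold; in canonical form it is ok and t and (ok or hit).
Before t := not hit: ok and (not hit) and (ok or hit)
Before flag := not t: ok and (not hit) and (ok or hit)
Before skip: ok and (not hit) and (ok or hit)
Before flag := not t: ok and (not hit) and (ok or hit)
Then branch requires false; else branch requires ok and (not (hit and p)) and (ok or (hit and p)).
Before the if: (not ((not ok) and t)) and ((not ((not ok) and t)) -> (ok and (not (hit and p)) and (ok or (hit and p))))
Answer: WP = (not ((not ok) and t)) and ((not ((not ok) and t)) -> (ok and (not (hit and p)) and (ok or (hit and p))))


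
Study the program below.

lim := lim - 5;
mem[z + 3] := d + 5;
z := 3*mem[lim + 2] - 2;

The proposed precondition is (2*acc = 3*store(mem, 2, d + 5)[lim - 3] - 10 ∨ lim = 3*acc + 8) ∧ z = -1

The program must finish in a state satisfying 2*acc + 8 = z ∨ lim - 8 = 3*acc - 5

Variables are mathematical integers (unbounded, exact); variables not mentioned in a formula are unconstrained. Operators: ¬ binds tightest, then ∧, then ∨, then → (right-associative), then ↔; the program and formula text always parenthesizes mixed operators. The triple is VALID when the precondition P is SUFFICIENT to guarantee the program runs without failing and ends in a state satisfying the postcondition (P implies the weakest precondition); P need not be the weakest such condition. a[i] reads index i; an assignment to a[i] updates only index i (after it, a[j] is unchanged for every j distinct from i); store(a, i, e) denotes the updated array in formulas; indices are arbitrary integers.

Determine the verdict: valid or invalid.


Working backward. After the program, the postcondition 2*acc + 8 = z ∨ lim - 8 = 3*acc - 5 must hold; in canonical form it is 2*acc = z - 8 ∨ lim = 3*acc + 3.
Before z := 3*mem[lim + 2] - 2: 2*acc = 3*mem[lim + 2] - 10 ∨ lim = 3*acc + 3
Before mem[z + 3] := d + 5: 2*acc = 3*store(mem, z + 3, d + 5)[lim + 2] - 10 ∨ lim = 3*acc + 3
Before lim := lim - 5: 2*acc = 3*store(mem, z + 3, d + 5)[lim - 3] - 10 ∨ lim = 3*acc + 8
The weakest precondition is 2*acc = 3*store(mem, z + 3, d + 5)[lim - 3] - 10 ∨ lim = 3*acc + 8.
Check whether (2*acc = 3*store(mem, 2, d + 5)[lim - 3] - 10 ∨ lim = 3*acc + 8) ∧ z = -1 implies it.
Every state satisfying the precondition satisfies the weakest precondition: the implication holds.
Answer: valid


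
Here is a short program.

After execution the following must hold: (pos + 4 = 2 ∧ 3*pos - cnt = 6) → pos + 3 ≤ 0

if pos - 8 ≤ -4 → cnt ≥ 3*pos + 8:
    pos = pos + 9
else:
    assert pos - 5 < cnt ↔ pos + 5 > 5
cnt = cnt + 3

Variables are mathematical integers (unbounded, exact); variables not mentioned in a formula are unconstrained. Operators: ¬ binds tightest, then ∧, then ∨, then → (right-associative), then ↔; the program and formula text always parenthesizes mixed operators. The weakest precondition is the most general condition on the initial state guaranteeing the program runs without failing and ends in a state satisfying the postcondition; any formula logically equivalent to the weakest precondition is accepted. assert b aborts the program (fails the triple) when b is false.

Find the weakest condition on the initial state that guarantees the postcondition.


Working backward. After the program, the postcondition (pos + 4 = 2 ∧ 3*pos - cnt = 6) → pos + 3 ≤ 0 must hold; in canonical form it is (pos = -2 ∧ 3*pos = cnt + 6) → pos ≤ -3.
Before cnt := cnt + 3: (pos = -2 ∧ 3*pos = cnt + 9) → pos ≤ -3
Then branch requires (pos = -11 ∧ 3*pos = cnt - 18) → pos ≤ -12; else branch requires (pos < cnt + 5 ↔ pos > 0) ∧ ((pos = -2 ∧ 3*pos = cnt + 9) → pos ≤ -3).
Before the if: ((pos ≤ 4 → cnt ≥ 3*pos + 8) → ((pos = -11 ∧ 3*pos = cnt - 18) → pos ≤ -12)) ∧ ((¬(pos ≤ 4 → cnt ≥ 3*pos + 8)) → ((pos < cnt + 5 ↔ pos > 0) ∧ ((pos = -2 ∧ 3*pos = cnt + 9) → pos ≤ -3)))
Answer: WP = ((pos ≤ 4 → cnt ≥ 3*pos + 8) → ((pos = -11 ∧ 3*pos = cnt - 18) → pos ≤ -12)) ∧ ((¬(pos ≤ 4 → cnt ≥ 3*pos + 8)) → ((pos < cnt + 5 ↔ pos > 0) ∧ ((pos = -2 ∧ 3*pos = cnt + 9) → pos ≤ -3)))


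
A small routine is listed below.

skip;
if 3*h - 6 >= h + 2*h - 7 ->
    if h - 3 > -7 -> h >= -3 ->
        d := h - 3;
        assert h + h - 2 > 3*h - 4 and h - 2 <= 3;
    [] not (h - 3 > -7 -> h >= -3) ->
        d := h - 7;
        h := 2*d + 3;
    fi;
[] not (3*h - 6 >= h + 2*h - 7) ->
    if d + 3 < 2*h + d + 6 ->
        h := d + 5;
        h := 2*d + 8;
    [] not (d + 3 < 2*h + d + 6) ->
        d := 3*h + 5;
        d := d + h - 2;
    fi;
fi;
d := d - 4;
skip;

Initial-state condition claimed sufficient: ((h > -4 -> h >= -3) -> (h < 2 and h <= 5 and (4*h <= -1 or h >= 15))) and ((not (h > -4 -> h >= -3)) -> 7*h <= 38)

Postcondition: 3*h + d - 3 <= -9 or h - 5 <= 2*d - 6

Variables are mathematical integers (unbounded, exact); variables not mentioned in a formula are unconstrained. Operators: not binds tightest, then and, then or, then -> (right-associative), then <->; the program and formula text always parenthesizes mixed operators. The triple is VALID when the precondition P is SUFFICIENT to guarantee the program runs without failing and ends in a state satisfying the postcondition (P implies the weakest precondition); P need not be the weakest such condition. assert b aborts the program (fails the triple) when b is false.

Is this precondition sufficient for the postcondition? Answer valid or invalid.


Working backward. After the program, the postcondition 3*h + d - 3 <= -9 or h - 5 <= 2*d - 6 must hold; in canonical form it is d + 3*h <= -6 or h <= 2*d - 1.
Before skip: d + 3*h <= -6 or h <= 2*d - 1
Before d := d - 4: d + 3*h <= -2 or h <= 2*d - 9
Then branch requires ((h > -4 -> h >= -3) -> (h < 2 and h <= 5 and (4*h <= 1 or h >= 15))) and ((not (h > -4 -> h >= -3)) -> 7*h <= 38); else branch requires (2*h > -3 -> 7*d <= -26) and ((not (2*h > -3)) -> (7*h <= -5 or 7*h >= 3)).
Before the if: ((h > -4 -> h >= -3) -> (h < 2 and h <= 5 and (4*h <= 1 or h >= 15))) and ((not (h > -4 -> h >= -3)) -> 7*h <= 38)
Before skip: ((h > -4 -> h >= -3) -> (h < 2 and h <= 5 and (4*h <= 1 or h >= 15))) and ((not (h > -4 -> h >= -3)) -> 7*h <= 38)
The weakest precondition is ((h > -4 -> h >= -3) -> (h < 2 and h <= 5 and (4*h <= 1 or h >= 15))) and ((not (h > -4 -> h >= -3)) -> 7*h <= 38).
Check whether ((h > -4 -> h >= -3) -> (h < 2 and h <= 5 and (4*h <= -1 or h >= 15))) and ((not (h > -4 -> h >= -3)) -> 7*h <= 38) implies it.
Every state satisfying the precondition satisfies the weakest precondition: the implication holds.
Answer: valid


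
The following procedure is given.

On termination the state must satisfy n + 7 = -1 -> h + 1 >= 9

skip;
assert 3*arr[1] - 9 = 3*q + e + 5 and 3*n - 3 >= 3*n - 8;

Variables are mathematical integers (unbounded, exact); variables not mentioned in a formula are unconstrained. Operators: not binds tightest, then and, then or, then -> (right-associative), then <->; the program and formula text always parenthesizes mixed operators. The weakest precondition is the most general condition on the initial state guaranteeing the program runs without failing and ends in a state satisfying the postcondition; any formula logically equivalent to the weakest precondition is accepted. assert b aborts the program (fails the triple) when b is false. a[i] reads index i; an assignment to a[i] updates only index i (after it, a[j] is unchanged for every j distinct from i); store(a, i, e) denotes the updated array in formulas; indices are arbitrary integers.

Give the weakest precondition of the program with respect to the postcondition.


Working backward. After the program, the postcondition n + 7 = -1 -> h + 1 >= 9 must hold; in canonical form it is n = -8 -> h >= 8.
Before assert 3*arr[1] - 9 = 3*q + e + 5 and 3*n - 3 >= 3*n - 8: 3*arr[1] = e + 3*q + 14 and (n = -8 -> h >= 8)
Before skip: 3*arr[1] = e + 3*q + 14 and (n = -8 -> h >= 8)
Answer: WP = 3*arr[1] = e + 3*q + 14 and (n = -8 -> h >= 8)
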